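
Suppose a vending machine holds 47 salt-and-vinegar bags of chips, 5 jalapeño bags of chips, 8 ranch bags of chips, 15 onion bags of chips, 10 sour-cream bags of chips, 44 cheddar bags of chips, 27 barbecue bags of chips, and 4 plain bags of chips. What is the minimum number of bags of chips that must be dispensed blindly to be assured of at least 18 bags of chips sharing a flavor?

94

In the worst case we take at most 17 of each flavor, but all 5 jalapeño, all 8 ranch, all 15 onion, all 10 sour-cream, and all 4 plain (fewer than 17), giving 17 + 5 + 8 + 15 + 10 + 17 + 17 + 4 = 93.
One more bag of chips then forces some flavor to 18, so 93 + 1 = 94.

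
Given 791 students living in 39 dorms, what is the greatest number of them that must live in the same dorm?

The 791 students fall into 39 dorms.
If each of the 39 dorms held at most 20, the total would be at most 39 × 20 = 780 < 791, a contradiction.
So at least one holds ⌈791/39⌉ = 21.

21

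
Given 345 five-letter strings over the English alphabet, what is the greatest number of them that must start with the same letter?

The 345 five-letter strings over the English alphabet fall into 26 possible first letters.
If each of the 26 possible first letters held at most 13, the total would be at most 26 × 13 = 338 < 345, a contradiction.
So at least one holds ⌈345/26⌉ = 14.

14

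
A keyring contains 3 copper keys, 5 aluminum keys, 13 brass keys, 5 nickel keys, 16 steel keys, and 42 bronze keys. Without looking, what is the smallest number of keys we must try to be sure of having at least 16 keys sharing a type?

In the worst case we take at most 15 of each type, but all 3 copper, all 5 aluminum, all 13 brass, and all 5 nickel (fewer than 15), giving 3 + 5 + 13 + 5 + 15 + 15 = 56.
One more key then forces some type to 16, so 56 + 1 = 57.

57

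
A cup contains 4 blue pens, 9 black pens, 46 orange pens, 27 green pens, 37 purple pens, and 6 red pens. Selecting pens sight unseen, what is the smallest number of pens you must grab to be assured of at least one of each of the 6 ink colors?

The hardest ink color to obtain is blue: we could draw every other pen first — 129 − 4 = 125 pens — without a single blue one.
The next draw must be blue, so 125 + 1 = 126.

126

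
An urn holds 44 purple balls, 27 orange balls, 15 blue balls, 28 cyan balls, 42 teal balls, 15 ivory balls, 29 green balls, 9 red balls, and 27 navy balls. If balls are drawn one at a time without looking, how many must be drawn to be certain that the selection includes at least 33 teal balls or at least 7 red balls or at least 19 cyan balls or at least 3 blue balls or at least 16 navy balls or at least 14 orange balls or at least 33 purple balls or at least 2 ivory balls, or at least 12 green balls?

The worst case stops just short of every target: 32 purple, 13 orange, 2 blue, 18 cyan, 32 teal, 1 ivory, 11 green, 6 red, 15 navy — 32 + 13 + 2 + 18 + 32 + 1 + 11 + 6 + 15 = 130 balls.
One more ball must push some color to its target, so 130 + 1 = 131.

131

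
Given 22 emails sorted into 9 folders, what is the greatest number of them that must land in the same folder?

3

The 22 emails fall into 9 folders.
If each of the 9 folders held at most 2, the total would be at most 9 × 2 = 18 < 22, a contradiction.
So at least one holds ⌈22/9⌉ = 3.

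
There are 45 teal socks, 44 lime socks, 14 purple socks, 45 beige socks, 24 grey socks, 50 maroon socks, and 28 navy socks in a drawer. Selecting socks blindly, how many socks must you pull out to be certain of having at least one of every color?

237

The hardest color to obtain is purple: we could draw every other sock first — 250 − 14 = 236 socks — without a single purple one.
The next draw must be purple, so 236 + 1 = 237.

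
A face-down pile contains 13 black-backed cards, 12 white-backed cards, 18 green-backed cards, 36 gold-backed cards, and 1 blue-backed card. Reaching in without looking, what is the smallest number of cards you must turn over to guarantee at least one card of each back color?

The hardest back color to obtain is blue-backed: we could draw every other card first — 80 − 1 = 79 cards — without a single blue-backed one.
The next draw must be blue-backed, so 79 + 1 = 80.

80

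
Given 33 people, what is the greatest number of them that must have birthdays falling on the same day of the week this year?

5

The 33 people fall into 7 days of the week.
If each of the 7 days of the week held at most 4, the total would be at most 7 × 4 = 28 < 33, a contradiction.
So at least one holds ⌈33/7⌉ = 5.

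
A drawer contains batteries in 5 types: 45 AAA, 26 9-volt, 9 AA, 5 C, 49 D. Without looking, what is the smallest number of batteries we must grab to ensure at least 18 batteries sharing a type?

In the worst case we take at most 17 of each type, but all 9 AA and all 5 C (fewer than 17), giving 17 + 17 + 9 + 5 + 17 = 65.
One more battery then forces some type to 18, so 65 + 1 = 66.

66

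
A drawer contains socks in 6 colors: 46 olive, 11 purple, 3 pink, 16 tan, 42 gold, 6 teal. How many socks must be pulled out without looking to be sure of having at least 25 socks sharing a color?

Treat the 6 colors as pigeonholes.
In the worst case we take at most 24 of each color, but all 11 purple, all 3 pink, all 16 tan, and all 6 teal (fewer than 24), giving 24 + 11 + 3 + 16 + 24 + 6 = 84.
One more sock then forces some color to 25, so 84 + 1 = 85.

85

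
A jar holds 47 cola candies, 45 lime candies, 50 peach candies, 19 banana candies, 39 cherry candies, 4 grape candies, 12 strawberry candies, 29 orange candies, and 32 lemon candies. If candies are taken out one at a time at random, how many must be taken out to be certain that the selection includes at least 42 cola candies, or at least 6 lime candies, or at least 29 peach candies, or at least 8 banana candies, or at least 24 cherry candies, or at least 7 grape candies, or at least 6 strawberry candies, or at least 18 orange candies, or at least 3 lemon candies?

133

The worst case stops just short of every target: 41 cola, 5 lime, 28 peach, 7 banana, 23 cherry, all 4 grape, 5 strawberry, 17 orange, 2 lemon — 41 + 5 + 28 + 7 + 23 + 4 + 5 + 17 + 2 = 132 candies.
One more candy must push some flavor to its target, so 132 + 1 = 133.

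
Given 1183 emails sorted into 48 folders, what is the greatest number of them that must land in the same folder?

The 1183 emails fall into 48 folders.
If each of the 48 folders held at most 24, the total would be at most 48 × 24 = 1152 < 1183, a contradiction.
So at least one holds ⌈1183/48⌉ = 25.

25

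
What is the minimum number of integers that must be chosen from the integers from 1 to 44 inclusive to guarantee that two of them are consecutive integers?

23

Partition {1, …, 44} into 22 pairs: {1,2}, {3,4}, …, {43,44}.
Choosing 22 integers — say the 22 even numbers 2, 4, …, 44 — takes one from each pair and avoids the property.
Choosing 23 forces two into the same pair by pigeonhole, and those are consecutive. So 23.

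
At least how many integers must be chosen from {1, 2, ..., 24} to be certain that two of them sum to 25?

13

Partition {1, …, 24} into 12 pairs: {1,24}, {2,23}, …, {12,13}.
Choosing 12 integers — say the integers 1 through 12 — takes one from each pair and avoids the property.
Choosing 13 forces two into the same pair by pigeonhole, and those sum to 25. So 13.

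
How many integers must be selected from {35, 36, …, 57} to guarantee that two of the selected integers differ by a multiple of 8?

Group the integers by remainder mod 8; there are 8 residue classes, each nonempty in this range.
Choosing one from each class (8 integers) avoids any shared remainder.
One more choice must repeat a class, so two differ by a multiple of 8. Hence 8 + 1 = 9.

9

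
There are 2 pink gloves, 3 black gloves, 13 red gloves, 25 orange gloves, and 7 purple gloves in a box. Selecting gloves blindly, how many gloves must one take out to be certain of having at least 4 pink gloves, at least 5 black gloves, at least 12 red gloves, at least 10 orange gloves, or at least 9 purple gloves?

Each of the 5 colors has its own threshold; avoid all of them simultaneously.
The worst case stops just short of every target: all 2 pink, all 3 black, 11 red, 9 orange, all 7 purple — 2 + 3 + 11 + 9 + 7 = 32 gloves.
One more glove must push some color to its target, so 32 + 1 = 33.

33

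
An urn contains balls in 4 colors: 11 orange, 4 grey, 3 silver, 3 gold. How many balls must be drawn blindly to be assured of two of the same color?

5

The worst case takes 1 ball of each color without reaching 2 of any: 4 × 1 = 4.
The next ball must bring some color to 2, so 4 + 1 = 5.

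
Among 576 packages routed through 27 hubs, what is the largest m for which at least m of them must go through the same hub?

22

If each of the 27 hubs held at most 21, the total would be at most 27 × 21 = 567 < 576, a contradiction.
So at least one holds ⌈576/27⌉ = 22.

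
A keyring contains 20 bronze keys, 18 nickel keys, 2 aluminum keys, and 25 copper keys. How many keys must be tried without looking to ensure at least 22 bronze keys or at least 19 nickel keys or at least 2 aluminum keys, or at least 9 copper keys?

The worst case stops just short of every target: all 20 bronze, 18 nickel, 1 aluminum, 8 copper — 20 + 18 + 1 + 8 = 47 keys.
One more key must push some type to its target, so 47 + 1 = 48.

48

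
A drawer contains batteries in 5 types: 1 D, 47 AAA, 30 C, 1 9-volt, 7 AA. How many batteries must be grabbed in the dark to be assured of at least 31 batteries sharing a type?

In the worst case we take at most 30 of each type, but all 1 D, all 1 9-volt, and all 7 AA (fewer than 30), giving 1 + 30 + 30 + 1 + 7 = 69.
One more battery then forces some type to 31, so 69 + 1 = 70.

70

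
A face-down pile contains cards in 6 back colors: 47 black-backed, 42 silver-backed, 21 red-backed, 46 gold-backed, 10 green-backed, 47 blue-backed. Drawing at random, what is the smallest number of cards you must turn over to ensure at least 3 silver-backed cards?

The worst case draws every non-silver-backed card first: 47 + 21 + 46 + 10 + 47 = 171.
The next 3 draws are then forced to be silver-backed, giving 171 + 3 = 174.

174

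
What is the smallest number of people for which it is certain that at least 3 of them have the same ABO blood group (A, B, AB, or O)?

9

There are 4 ABO blood groups acting as pigeonholes.
With 4 × 2 = 8 people we could place exactly 2 in each, with no class reaching 3.
One more forces some class to hold 3, so 8 + 1 = 9.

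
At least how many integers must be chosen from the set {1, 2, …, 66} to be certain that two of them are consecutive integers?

Partition {1, …, 66} into 33 pairs: {1,2}, {3,4}, …, {65,66}.
Choosing 33 integers — say the 33 even numbers 2, 4, …, 66 — takes one from each pair and avoids the property.
Choosing 34 forces two into the same pair by pigeonhole, and those are consecutive. So 34.

34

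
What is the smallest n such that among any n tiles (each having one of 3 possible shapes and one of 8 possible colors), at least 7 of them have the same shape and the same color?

There are 3 × 8 = 24 (shape, color) combinations acting as pigeonholes.
With 24 × 6 = 144 tiles we could place exactly 6 in each, with no (shape, color) pair reaching 7.
One more forces some (shape, color) pair to hold 7, so 144 + 1 = 145.

145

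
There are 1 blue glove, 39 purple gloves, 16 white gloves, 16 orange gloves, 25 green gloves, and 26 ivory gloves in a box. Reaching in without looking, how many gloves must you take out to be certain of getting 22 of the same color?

97

In the worst case we take at most 21 of each color, but all 1 blue, all 16 white, and all 16 orange (fewer than 21), giving 1 + 21 + 16 + 16 + 21 + 21 = 96.
One more glove then forces some color to 22, so 96 + 1 = 97.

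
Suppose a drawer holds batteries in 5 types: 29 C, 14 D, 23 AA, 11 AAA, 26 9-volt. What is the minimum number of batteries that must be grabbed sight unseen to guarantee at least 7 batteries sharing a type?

The worst case takes 6 batteries of each type without reaching 7 of any: 5 × 6 = 30.
The next battery must bring some type to 7, so 30 + 1 = 31.

31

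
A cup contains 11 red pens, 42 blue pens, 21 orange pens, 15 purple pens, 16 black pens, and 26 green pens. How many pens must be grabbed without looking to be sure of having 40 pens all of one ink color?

129

In the worst case we take at most 39 of each ink color, but all 11 red, all 21 orange, all 15 purple, all 16 black, and all 26 green (fewer than 39), giving 11 + 39 + 21 + 15 + 16 + 26 = 128.
One more pen then forces some ink color to 40, so 128 + 1 = 129.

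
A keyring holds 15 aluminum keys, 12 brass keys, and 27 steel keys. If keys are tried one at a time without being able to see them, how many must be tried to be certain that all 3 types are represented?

The hardest type to obtain is brass: we could draw every other key first — 54 − 12 = 42 keys — without a single brass one.
The next draw must be brass, so 42 + 1 = 43.

43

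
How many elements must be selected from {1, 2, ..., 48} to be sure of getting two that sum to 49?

25

Partition {1, …, 48} into 24 pairs: {1,48}, {2,47}, …, {24,25}.
Choosing 24 integers — say the integers 1 through 24 — takes one from each pair and avoids the property.
Choosing 25 forces two into the same pair by pigeonhole, and those sum to 49. So 25.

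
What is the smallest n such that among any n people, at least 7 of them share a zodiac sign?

There are 12 zodiac signs acting as pigeonholes.
With 12 × 6 = 72 people we could place exactly 6 in each, with no class reaching 7.
One more forces some class to hold 7, so 72 + 1 = 73.

73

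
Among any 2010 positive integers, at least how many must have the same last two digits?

21

There are 100 possible two-digit endings, which serve as the pigeonholes.
If each of the 100 possible two-digit endings held at most 20, the total would be at most 100 × 20 = 2000 < 2010, a contradiction.
So at least one holds ⌈2010/100⌉ = 21.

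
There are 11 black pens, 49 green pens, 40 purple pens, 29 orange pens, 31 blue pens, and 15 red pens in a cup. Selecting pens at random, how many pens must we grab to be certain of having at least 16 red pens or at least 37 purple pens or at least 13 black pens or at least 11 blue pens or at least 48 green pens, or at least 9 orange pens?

The worst case stops just short of every target: all 11 black, 47 green, 36 purple, 8 orange, 10 blue, 15 red — 11 + 47 + 36 + 8 + 10 + 15 = 127 pens.
One more pen must push some ink color to its target, so 127 + 1 = 128.

128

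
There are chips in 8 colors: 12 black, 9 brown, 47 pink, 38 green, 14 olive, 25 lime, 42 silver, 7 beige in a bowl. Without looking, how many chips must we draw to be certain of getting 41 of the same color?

In the worst case we take at most 40 of each color, but all 12 black, all 9 brown, all 38 green, all 14 olive, all 25 lime, and all 7 beige (fewer than 40), giving 12 + 9 + 40 + 38 + 14 + 25 + 40 + 7 = 185.
One more chip then forces some color to 41, so 185 + 1 = 186.

186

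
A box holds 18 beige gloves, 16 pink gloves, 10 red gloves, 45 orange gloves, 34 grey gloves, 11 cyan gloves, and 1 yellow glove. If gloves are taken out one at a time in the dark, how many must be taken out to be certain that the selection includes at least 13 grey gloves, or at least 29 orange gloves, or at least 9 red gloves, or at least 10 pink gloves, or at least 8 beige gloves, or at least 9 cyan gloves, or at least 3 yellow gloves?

74

Each of the 7 colors has its own threshold; avoid all of them simultaneously.
The worst case stops just short of every target: 7 beige, 9 pink, 8 red, 28 orange, 12 grey, 8 cyan, all 1 yellow — 7 + 9 + 8 + 28 + 12 + 8 + 1 = 73 gloves.
One more glove must push some color to its target, so 73 + 1 = 74.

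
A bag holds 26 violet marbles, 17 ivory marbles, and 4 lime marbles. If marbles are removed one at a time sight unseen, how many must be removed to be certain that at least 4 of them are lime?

To avoid lime marbles as long as possible, exhaust the other 2 colors first.
The worst case draws every non-lime marble first: 26 + 17 = 43.
The next 4 draws are then forced to be lime, giving 43 + 4 = 47.

47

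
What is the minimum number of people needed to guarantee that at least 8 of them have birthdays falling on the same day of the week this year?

There are 7 days of the week acting as pigeonholes.
With 7 × 7 = 49 people we could place exactly 7 in each, with no class reaching 8.
One more forces some class to hold 8, so 49 + 1 = 50.

50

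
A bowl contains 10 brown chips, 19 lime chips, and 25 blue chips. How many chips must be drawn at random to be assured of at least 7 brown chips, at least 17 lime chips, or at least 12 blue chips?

34

Each of the 3 colors has its own threshold; avoid all of them simultaneously.
The worst case stops just short of every target: 6 brown, 16 lime, 11 blue — 6 + 16 + 11 = 33 chips.
One more chip must push some color to its target, so 33 + 1 = 34.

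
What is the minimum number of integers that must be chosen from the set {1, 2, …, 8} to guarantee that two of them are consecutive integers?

5

Partition {1, …, 8} into 4 pairs: {1,2}, {3,4}, …, {7,8}.
Choosing 4 integers — say the 4 even numbers 2, 4, …, 8 — takes one from each pair and avoids the property.
Choosing 5 forces two into the same pair by pigeonhole, and those are consecutive. So 5.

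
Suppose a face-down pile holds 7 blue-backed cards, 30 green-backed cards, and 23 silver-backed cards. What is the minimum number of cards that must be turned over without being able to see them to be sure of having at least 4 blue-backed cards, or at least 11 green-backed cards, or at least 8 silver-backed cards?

Each of the 3 back colors has its own threshold; avoid all of them simultaneously.
The worst case stops just short of every target: 3 blue-backed, 10 green-backed, 7 silver-backed — 3 + 10 + 7 = 20 cards.
One more card must push some back color to its target, so 20 + 1 = 21.

21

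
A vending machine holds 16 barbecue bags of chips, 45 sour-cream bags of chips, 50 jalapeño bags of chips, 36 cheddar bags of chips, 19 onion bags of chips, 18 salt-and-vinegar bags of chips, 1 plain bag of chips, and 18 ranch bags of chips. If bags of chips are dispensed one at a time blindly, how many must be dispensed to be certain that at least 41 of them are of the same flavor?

189

Treat the 8 flavors as pigeonholes.
In the worst case we take at most 40 of each flavor, but all 16 barbecue, all 36 cheddar, all 19 onion, all 18 salt-and-vinegar, all 1 plain, and all 18 ranch (fewer than 40), giving 16 + 40 + 40 + 36 + 19 + 18 + 1 + 18 = 188.
One more bag of chips then forces some flavor to 41, so 188 + 1 = 189.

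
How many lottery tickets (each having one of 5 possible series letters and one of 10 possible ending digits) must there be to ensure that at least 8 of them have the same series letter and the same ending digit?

351

There are 5 × 10 = 50 (series letter, ending digit) combinations acting as pigeonholes.
With 50 × 7 = 350 lottery tickets we could place exactly 7 in each, with no (series letter, ending digit) pair reaching 8.
One more forces some (series letter, ending digit) pair to hold 8, so 350 + 1 = 351.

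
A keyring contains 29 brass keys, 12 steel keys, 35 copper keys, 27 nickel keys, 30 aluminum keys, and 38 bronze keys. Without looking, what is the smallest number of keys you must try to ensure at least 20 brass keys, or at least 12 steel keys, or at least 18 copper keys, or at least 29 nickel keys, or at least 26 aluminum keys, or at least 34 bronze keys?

Each of the 6 types has its own threshold; avoid all of them simultaneously.
The worst case stops just short of every target: 19 brass, 11 steel, 17 copper, all 27 nickel, 25 aluminum, 33 bronze — 19 + 11 + 17 + 27 + 25 + 33 = 132 keys.
One more key must push some type to its target, so 132 + 1 = 133.

133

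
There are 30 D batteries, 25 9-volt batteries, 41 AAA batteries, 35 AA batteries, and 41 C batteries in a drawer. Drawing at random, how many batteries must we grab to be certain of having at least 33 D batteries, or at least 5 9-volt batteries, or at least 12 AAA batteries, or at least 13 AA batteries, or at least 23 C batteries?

The worst case stops just short of every target: all 30 D, 4 9-volt, 11 AAA, 12 AA, 22 C — 30 + 4 + 11 + 12 + 22 = 79 batteries.
One more battery must push some type to its target, so 79 + 1 = 80.

80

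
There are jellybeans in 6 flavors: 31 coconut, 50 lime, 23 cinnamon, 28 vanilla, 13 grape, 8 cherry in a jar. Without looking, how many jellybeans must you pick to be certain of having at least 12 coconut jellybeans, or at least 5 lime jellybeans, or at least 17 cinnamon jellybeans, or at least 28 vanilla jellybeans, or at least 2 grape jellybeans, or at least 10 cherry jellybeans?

The worst case stops just short of every target: 11 coconut, 4 lime, 16 cinnamon, 27 vanilla, 1 grape, all 8 cherry — 11 + 4 + 16 + 27 + 1 + 8 = 67 jellybeans.
One more jellybean must push some flavor to its target, so 67 + 1 = 68.

68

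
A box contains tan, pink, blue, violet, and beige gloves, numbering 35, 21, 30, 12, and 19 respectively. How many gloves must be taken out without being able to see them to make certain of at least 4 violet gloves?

109

The worst case draws every non-violet glove first: 35 + 21 + 30 + 19 = 105.
The next 4 draws are then forced to be violet, giving 105 + 4 = 109.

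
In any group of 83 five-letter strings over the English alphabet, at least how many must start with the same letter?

4

If each of the 26 possible first letters held at most 3, the total would be at most 26 × 3 = 78 < 83, a contradiction.
So at least one holds ⌈83/26⌉ = 4.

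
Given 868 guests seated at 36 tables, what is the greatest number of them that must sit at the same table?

The 868 guests fall into 36 tables.
If each of the 36 tables held at most 24, the total would be at most 36 × 24 = 864 < 868, a contradiction.
So at least one holds ⌈868/36⌉ = 25.

25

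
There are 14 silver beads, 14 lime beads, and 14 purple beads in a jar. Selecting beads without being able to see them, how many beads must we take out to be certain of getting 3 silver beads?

31

The worst case draws every non-silver bead first: 14 + 14 = 28.
The next 3 draws are then forced to be silver, giving 28 + 3 = 31.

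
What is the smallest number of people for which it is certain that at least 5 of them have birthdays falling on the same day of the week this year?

29

There are 7 days of the week acting as pigeonholes.
With 7 × 4 = 28 people we could place exactly 4 in each, with no class reaching 5.
One more forces some class to hold 5, so 28 + 1 = 29.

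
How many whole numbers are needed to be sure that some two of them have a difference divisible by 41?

Two integers differ by a multiple of 41 exactly when they share a remainder mod 41.
There are 41 residue classes mod 41, so 41 integers can all lie in distinct classes.
One more integer must repeat a residue, giving a difference divisible by 41. So n = 41 + 1 = 42.

42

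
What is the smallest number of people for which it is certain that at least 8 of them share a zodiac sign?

There are 12 zodiac signs acting as pigeonholes.
With 12 × 7 = 84 people we could place exactly 7 in each, with no class reaching 8.
One more forces some class to hold 8, so 84 + 1 = 85.

85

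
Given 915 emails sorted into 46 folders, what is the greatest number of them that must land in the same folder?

If each of the 46 folders held at most 19, the total would be at most 46 × 19 = 874 < 915, a contradiction.
So at least one holds ⌈915/46⌉ = 20.

20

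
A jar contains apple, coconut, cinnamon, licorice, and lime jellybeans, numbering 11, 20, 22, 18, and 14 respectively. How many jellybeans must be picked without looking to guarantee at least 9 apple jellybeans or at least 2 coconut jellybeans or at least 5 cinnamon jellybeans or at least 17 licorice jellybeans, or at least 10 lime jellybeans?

39

Each of the 5 flavors has its own threshold; avoid all of them simultaneously.
The worst case stops just short of every target: 8 apple, 1 coconut, 4 cinnamon, 16 licorice, 9 lime — 8 + 1 + 4 + 16 + 9 = 38 jellybeans.
One more jellybean must push some flavor to its target, so 38 + 1 = 39.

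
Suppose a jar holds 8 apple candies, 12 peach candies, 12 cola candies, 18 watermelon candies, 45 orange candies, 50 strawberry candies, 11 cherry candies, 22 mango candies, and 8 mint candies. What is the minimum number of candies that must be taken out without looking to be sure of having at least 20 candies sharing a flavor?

127

Treat the 9 flavors as pigeonholes.
In the worst case we take at most 19 of each flavor, but all 8 apple, all 12 peach, all 12 cola, all 18 watermelon, all 11 cherry, and all 8 mint (fewer than 19), giving 8 + 12 + 12 + 18 + 19 + 19 + 11 + 19 + 8 = 126.
One more candy then forces some flavor to 20, so 126 + 1 = 127.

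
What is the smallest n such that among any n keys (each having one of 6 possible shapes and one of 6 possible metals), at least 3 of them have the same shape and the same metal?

There are 6 × 6 = 36 (shape, metal) combinations acting as pigeonholes.
With 36 × 2 = 72 keys we could place exactly 2 in each, with no (shape, metal) pair reaching 3.
One more forces some (shape, metal) pair to hold 3, so 72 + 1 = 73.

73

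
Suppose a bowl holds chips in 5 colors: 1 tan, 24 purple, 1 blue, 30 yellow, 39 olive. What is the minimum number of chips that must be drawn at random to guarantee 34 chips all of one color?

In the worst case we take at most 33 of each color, but all 1 tan, all 24 purple, all 1 blue, and all 30 yellow (fewer than 33), giving 1 + 24 + 1 + 30 + 33 = 89.
One more chip then forces some color to 34, so 89 + 1 = 90.

90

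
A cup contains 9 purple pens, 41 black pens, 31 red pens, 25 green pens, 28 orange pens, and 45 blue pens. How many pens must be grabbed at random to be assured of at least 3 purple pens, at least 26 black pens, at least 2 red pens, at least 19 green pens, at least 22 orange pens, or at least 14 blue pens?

The worst case stops just short of every target: 2 purple, 25 black, 1 red, 18 green, 21 orange, 13 blue — 2 + 25 + 1 + 18 + 21 + 13 = 80 pens.
One more pen must push some ink color to its target, so 80 + 1 = 81.

81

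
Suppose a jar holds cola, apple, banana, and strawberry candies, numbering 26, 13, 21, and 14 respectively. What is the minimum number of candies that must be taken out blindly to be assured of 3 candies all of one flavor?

9

The worst case takes 2 candies of each flavor without reaching 3 of any: 4 × 2 = 8.
The next candy must bring some flavor to 3, so 8 + 1 = 9.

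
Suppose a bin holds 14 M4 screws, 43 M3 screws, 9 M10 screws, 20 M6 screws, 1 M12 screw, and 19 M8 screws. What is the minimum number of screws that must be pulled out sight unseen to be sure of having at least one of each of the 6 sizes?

The hardest size to obtain is M12: we could draw every other screw first — 106 − 1 = 105 screws — without a single M12 one.
The next draw must be M12, so 105 + 1 = 106.

106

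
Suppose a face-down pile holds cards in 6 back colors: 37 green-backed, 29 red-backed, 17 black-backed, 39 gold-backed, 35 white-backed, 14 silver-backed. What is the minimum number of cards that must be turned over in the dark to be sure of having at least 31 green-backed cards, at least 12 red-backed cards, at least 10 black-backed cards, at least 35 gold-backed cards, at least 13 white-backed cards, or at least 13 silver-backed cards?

The worst case stops just short of every target: 30 green-backed, 11 red-backed, 9 black-backed, 34 gold-backed, 12 white-backed, 12 silver-backed — 30 + 11 + 9 + 34 + 12 + 12 = 108 cards.
One more card must push some back color to its target, so 108 + 1 = 109.

109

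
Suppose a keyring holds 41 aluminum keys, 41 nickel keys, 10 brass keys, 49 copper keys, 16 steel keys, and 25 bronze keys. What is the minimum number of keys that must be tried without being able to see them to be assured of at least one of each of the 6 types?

The hardest type to obtain is brass: we could draw every other key first — 182 − 10 = 172 keys — without a single brass one.
The next draw must be brass, so 172 + 1 = 173.

173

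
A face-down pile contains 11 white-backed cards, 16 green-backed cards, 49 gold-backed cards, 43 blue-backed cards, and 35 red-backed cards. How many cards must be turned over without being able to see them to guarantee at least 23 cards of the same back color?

94

Treat the 5 back colors as pigeonholes.
In the worst case we take at most 22 of each back color, but all 11 white-backed and all 16 green-backed (fewer than 22), giving 11 + 16 + 22 + 22 + 22 = 93.
One more card then forces some back color to 23, so 93 + 1 = 94.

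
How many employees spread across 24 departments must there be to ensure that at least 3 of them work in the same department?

There are 24 departments acting as pigeonholes.
With 24 × 2 = 48 employees we could place exactly 2 in each, with no class reaching 3.
One more forces some class to hold 3, so 48 + 1 = 49.

49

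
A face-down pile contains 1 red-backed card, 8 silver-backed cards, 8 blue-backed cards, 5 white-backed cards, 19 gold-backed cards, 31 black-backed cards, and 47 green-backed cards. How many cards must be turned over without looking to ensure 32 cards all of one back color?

104

Treat the 7 back colors as pigeonholes.
In the worst case we take at most 31 of each back color, but all 1 red-backed, all 8 silver-backed, all 8 blue-backed, all 5 white-backed, and all 19 gold-backed (fewer than 31), giving 1 + 8 + 8 + 5 + 19 + 31 + 31 = 103.
One more card then forces some back color to 32, so 103 + 1 = 104.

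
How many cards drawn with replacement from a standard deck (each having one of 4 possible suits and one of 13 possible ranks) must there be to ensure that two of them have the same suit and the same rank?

There are 4 × 13 = 52 (suit, rank) combinations acting as pigeonholes.
With 52 cards drawn with replacement from a standard deck we could place one in each, avoiding any repeat.
One more forces some (suit, rank) pair to hold 2, so 52 + 1 = 53.

53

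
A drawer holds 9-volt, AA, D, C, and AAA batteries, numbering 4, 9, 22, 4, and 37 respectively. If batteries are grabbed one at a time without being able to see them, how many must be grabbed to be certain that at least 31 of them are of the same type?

70

In the worst case we take at most 30 of each type, but all 4 9-volt, all 9 AA, all 22 D, and all 4 C (fewer than 30), giving 4 + 9 + 22 + 4 + 30 = 69.
One more battery then forces some type to 31, so 69 + 1 = 70.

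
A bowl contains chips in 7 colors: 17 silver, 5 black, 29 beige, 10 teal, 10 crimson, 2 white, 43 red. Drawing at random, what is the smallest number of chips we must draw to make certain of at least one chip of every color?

115

The hardest color to obtain is white: we could draw every other chip first — 116 − 2 = 114 chips — without a single white one.
The next draw must be white, so 114 + 1 = 115.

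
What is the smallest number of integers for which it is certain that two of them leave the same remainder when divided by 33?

34

There are 33 residue classes modulo 33 acting as pigeonholes.
With 33 integers we could place one in each, avoiding any repeat.
One more forces some class to hold 2, so 33 + 1 = 34.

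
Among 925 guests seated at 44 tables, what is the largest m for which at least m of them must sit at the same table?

If each of the 44 tables held at most 21, the total would be at most 44 × 21 = 924 < 925, a contradiction.
So at least one holds ⌈925/44⌉ = 22.

22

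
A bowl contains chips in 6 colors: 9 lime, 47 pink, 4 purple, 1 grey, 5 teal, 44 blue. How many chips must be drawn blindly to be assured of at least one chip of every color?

The hardest color to obtain is grey: we could draw every other chip first — 110 − 1 = 109 chips — without a single grey one.
The next draw must be grey, so 109 + 1 = 110.

110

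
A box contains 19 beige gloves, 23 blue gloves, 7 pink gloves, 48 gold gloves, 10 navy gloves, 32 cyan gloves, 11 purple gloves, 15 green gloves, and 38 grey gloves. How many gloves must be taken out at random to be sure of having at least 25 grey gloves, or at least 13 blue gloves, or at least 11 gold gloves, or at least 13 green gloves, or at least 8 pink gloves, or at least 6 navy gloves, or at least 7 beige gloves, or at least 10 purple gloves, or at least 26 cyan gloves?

The worst case stops just short of every target: 6 beige, 12 blue, 7 pink, 10 gold, 5 navy, 25 cyan, 9 purple, 12 green, 24 grey — 6 + 12 + 7 + 10 + 5 + 25 + 9 + 12 + 24 = 110 gloves.
One more glove must push some color to its target, so 110 + 1 = 111.

111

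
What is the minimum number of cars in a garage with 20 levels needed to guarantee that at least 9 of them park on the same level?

There are 20 levels acting as pigeonholes.
With 20 × 8 = 160 cars we could place exactly 8 in each, with no class reaching 9.
One more forces some class to hold 9, so 160 + 1 = 161.

161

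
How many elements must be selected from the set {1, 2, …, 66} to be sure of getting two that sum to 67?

Partition {1, …, 66} into 33 pairs: {1,66}, {2,65}, …, {33,34}.
Choosing 33 integers — say the integers 1 through 33 — takes one from each pair and avoids the property.
Choosing 34 forces two into the same pair by pigeonhole, and those sum to 67. So 34.

34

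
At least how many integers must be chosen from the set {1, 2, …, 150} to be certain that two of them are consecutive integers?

Partition {1, …, 150} into 75 pairs: {1,2}, {3,4}, …, {149,150}.
Choosing 75 integers — say the 75 even numbers 2, 4, …, 150 — takes one from each pair and avoids the property.
Choosing 76 forces two into the same pair by pigeonhole, and those are consecutive. So 76.

76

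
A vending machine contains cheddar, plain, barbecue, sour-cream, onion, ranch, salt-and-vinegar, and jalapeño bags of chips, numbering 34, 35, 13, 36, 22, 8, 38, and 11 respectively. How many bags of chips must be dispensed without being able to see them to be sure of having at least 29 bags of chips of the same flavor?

Treat the 8 flavors as pigeonholes.
In the worst case we take at most 28 of each flavor, but all 13 barbecue, all 22 onion, all 8 ranch, and all 11 jalapeño (fewer than 28), giving 28 + 28 + 13 + 28 + 22 + 8 + 28 + 11 = 166.
One more bag of chips then forces some flavor to 29, so 166 + 1 = 167.

167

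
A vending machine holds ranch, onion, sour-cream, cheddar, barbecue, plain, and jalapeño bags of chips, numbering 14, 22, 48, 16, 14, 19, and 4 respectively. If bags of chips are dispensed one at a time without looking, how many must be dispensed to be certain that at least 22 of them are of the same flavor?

110

Treat the 7 flavors as pigeonholes.
In the worst case we take at most 21 of each flavor, but all 14 ranch, all 16 cheddar, all 14 barbecue, all 19 plain, and all 4 jalapeño (fewer than 21), giving 14 + 21 + 21 + 16 + 14 + 19 + 4 = 109.
One more bag of chips then forces some flavor to 22, so 109 + 1 = 110.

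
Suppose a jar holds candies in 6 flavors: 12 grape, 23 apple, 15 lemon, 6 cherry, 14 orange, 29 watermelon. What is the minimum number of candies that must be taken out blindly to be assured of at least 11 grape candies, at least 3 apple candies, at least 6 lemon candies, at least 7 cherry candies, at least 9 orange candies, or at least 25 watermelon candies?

The worst case stops just short of every target: 10 grape, 2 apple, 5 lemon, 6 cherry, 8 orange, 24 watermelon — 10 + 2 + 5 + 6 + 8 + 24 = 55 candies.
One more candy must push some flavor to its target, so 55 + 1 = 56.

56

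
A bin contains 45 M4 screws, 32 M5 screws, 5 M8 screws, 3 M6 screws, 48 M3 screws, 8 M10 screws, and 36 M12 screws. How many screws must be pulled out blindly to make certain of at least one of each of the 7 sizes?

The hardest size to obtain is M6: we could draw every other screw first — 177 − 3 = 174 screws — without a single M6 one.
The next draw must be M6, so 174 + 1 = 175.

175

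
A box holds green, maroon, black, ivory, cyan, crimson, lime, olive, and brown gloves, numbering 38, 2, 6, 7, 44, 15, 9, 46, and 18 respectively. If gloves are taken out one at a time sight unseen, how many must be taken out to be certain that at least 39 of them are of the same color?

172

In the worst case we take at most 38 of each color, but all 2 maroon, all 6 black, all 7 ivory, all 15 crimson, all 9 lime, and all 18 brown (fewer than 38), giving 38 + 2 + 6 + 7 + 38 + 15 + 9 + 38 + 18 = 171.
One more glove then forces some color to 39, so 171 + 1 = 172.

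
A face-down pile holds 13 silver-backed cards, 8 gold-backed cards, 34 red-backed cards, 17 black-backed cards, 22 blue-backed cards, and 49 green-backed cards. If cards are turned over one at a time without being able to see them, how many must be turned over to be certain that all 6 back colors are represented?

The hardest back color to obtain is gold-backed: we could draw every other card first — 143 − 8 = 135 cards — without a single gold-backed one.
The next draw must be gold-backed, so 135 + 1 = 136.

136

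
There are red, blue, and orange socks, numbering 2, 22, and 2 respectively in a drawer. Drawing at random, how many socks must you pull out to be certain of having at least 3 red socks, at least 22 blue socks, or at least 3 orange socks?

The worst case stops just short of every target: 2 red, 21 blue, 2 orange — 2 + 21 + 2 = 25 socks.
One more sock must push some color to its target, so 25 + 1 = 26.

26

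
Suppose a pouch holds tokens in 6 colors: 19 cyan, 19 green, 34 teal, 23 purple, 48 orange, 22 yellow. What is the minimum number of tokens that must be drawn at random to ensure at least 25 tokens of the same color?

Treat the 6 colors as pigeonholes.
In the worst case we take at most 24 of each color, but all 19 cyan, all 19 green, all 23 purple, and all 22 yellow (fewer than 24), giving 19 + 19 + 24 + 23 + 24 + 22 = 131.
One more token then forces some color to 25, so 131 + 1 = 132.

132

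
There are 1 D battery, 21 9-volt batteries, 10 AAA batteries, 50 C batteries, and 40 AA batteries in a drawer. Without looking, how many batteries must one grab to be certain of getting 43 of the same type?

In the worst case we take at most 42 of each type, but all 1 D, all 21 9-volt, all 10 AAA, and all 40 AA (fewer than 42), giving 1 + 21 + 10 + 42 + 40 = 114.
One more battery then forces some type to 43, so 114 + 1 = 115.

115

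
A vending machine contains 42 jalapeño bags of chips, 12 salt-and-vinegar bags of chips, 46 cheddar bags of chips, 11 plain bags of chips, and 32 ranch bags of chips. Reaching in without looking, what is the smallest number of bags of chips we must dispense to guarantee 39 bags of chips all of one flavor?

132

In the worst case we take at most 38 of each flavor, but all 12 salt-and-vinegar, all 11 plain, and all 32 ranch (fewer than 38), giving 38 + 12 + 38 + 11 + 32 = 131.
One more bag of chips then forces some flavor to 39, so 131 + 1 = 132.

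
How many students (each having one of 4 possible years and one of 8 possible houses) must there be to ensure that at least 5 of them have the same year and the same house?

129

There are 4 × 8 = 32 (year, house) combinations acting as pigeonholes.
With 32 × 4 = 128 students we could place exactly 4 in each, with no (year, house) pair reaching 5.
One more forces some (year, house) pair to hold 5, so 128 + 1 = 129.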